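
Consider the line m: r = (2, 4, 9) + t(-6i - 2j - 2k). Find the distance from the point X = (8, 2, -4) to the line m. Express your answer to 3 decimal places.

Taking (2, 4, 9) on m with direction v = (-6, -2, -2): w = X − (2, 4, 9) = (6, -2, -13), and w × v = (-22, 90, -24).
Distance = |w × v| / |v| = √9160 / √44 ≈ 14.429.

14.429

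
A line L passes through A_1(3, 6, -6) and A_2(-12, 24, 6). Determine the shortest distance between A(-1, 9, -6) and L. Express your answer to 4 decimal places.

A direction vector for L is A_2 − A_1 = (-15, 18, 12).
Taking (3, 6, -6) on L with direction v = (-15, 18, 12): w = A − (3, 6, -6) = (-4, 3, 0), and w × v = (36, 48, -27).
Distance = |w × v| / |v| = √4329 / √693 ≈ 2.4994.

2.4994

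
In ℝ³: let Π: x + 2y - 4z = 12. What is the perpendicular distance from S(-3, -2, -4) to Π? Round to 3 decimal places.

n·S − d = (1)·(-3) + (2)·(-2) + (-4)·(-4) − 12 = -3; |n| = √21.
Distance = |-3| / √21 = 3/√21 ≈ 0.655.

0.655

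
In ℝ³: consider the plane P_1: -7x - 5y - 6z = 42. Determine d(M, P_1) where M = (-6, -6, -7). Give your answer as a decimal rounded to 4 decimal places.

n·M − d = (-7)·(-6) + (-5)·(-6) + (-6)·(-7) − 42 = 72; |n| = √110.
Distance = |72| / √110 = 72/√110 ≈ 6.8649.

6.8649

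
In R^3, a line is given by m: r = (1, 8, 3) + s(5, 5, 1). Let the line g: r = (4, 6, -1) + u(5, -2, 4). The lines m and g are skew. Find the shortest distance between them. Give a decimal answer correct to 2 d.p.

Common perpendicular direction n = (5, 5, 1) × (5, -2, 4) = (22, -15, -35).
With w = (4, 6, -1) − (1, 8, 3) = (3, -2, -4), w · n = 236.
Distance = |w · n| / |n| = |236| / √1934 ≈ 5.37.

5.37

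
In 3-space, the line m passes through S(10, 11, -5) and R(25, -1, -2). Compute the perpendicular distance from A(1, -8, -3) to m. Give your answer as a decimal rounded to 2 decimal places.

A direction vector for m is R − S = (15, -12, 3).
Taking (10, 11, -5) on m with direction v = (15, -12, 3): w = A − (10, 11, -5) = (-9, -19, 2), and w × v = (-33, 57, 393).
Distance = |w × v| / |v| = √158787 / √378 ≈ 20.50.

20.50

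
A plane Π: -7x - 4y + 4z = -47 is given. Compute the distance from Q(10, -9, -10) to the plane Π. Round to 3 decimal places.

3.000

n·Q − d = (-7)·(10) + (-4)·(-9) + (4)·(-10) − (-47) = -27; |n| = √81.
Distance = |-27| / √81 = 27/√81 ≈ 3.000.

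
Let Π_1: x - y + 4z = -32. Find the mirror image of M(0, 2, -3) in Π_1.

λ = (n·M − d)/|n|² = (-14 − (-32))/18 = 1.
Reflection = M − 2λn = (0, 2, -3) − 2·(1, -1, 4) = (-2, 4, -11).

(-2, 4, -11)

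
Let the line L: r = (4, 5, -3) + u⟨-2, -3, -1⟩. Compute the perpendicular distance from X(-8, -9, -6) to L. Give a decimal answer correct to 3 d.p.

Taking (4, 5, -3) on L with direction v = (-2, -3, -1): w = X − (4, 5, -3) = (-12, -14, -3), and w × v = (5, -6, 8).
Distance = |w × v| / |v| = √125 / √14 ≈ 2.988.

2.988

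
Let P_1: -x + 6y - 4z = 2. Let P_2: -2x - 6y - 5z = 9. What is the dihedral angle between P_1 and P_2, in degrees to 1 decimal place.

cos θ = |n₁·n₂| / (|n₁||n₂|) = |-14| / (√53 · √65).
θ = arccos(0.23852) ≈ 76.2°.

76.2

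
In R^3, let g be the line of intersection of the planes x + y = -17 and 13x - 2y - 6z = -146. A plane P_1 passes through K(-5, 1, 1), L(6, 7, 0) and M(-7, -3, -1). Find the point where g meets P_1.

(-12, -5, 0)

Direction of g: (1, 1, 0) × (13, -2, -6) = (-6, 6, -15).
A point on g: solving the two plane equations with x = -14 gives (-14, -3, -5).
KL = (11, 6, -1), KM = (-2, -4, -2); a normal to P_1 is KL × KM = (-16, 24, -32).
Using K: P_1 has equation -16x + 24y - 32z = 72.
Substitute r = (-14, -3, -5) + t(-6, 6, -15) into the plane: 312 + 720t = 72, so t = -1/3.
Intersection: (-14, -3, -5) + (-1/3)·(-6, 6, -15) = (-12, -5, 0).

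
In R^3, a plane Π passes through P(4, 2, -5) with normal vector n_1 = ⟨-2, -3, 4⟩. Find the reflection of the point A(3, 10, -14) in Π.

Π: n_1·r = n_1·P gives -2x - 3y + 4z = -34.
λ = (n·A − d)/|n|² = (-92 − (-34))/29 = -2.
Reflection = A − 2λn = (3, 10, -14) − (-4)·(-2, -3, 4) = (-5, -2, 2).

(-5, -2, 2)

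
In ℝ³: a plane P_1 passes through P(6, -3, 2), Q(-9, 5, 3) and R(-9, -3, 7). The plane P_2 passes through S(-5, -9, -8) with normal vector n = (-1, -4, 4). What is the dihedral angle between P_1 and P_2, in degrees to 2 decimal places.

75.60

PQ = (-15, 8, 1), PR = (-15, 0, 5); a normal to P_1 is PQ × PR = (40, 60, 120).
Using P: P_1 has equation 40x + 60y + 120z = 300.
P_2: n·r = n·S gives -x - 4y + 4z = 9.
cos θ = |n₁·n₂| / (|n₁||n₂|) = |200| / (√19600 · √33).
θ = arccos(0.24868) ≈ 75.60°.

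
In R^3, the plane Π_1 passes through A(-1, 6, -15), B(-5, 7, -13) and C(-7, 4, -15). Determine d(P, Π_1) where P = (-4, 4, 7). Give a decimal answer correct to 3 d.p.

16.960

AB = (-4, 1, 2), AC = (-6, -2, 0); a normal to Π_1 is AB × AC = (4, -12, 14).
Using A: Π_1 has equation 4x - 12y + 14z = -286.
n·P − d = (4)·(-4) + (-12)·(4) + (14)·(7) − (-286) = 320; |n| = √356.
Distance = |320| / √356 = 320/√356 ≈ 16.960.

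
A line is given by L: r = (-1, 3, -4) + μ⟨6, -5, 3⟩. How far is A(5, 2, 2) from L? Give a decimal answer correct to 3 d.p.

4.824

Taking (-1, 3, -4) on L with direction v = (6, -5, 3): w = A − (-1, 3, -4) = (6, -1, 6), and w × v = (27, 18, -24).
Distance = |w × v| / |v| = √1629 / √70 ≈ 4.824.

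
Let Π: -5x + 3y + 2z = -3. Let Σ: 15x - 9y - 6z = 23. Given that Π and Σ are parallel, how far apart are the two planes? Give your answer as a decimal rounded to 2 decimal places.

Rescale Σ by 1/(-3): -5x + 3y + 2z = -23/3. Then distance = |-3 − (-23/3)| / √38 ≈ 0.76.

0.76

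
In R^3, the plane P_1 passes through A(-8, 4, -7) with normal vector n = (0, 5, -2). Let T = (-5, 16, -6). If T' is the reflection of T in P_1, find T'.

P_1: n·r = n·A gives 5y - 2z = 34.
λ = (n·T − d)/|n|² = (92 − 34)/29 = 2.
Reflection = T − 2λn = (-5, 16, -6) − 4·(0, 5, -2) = (-5, -4, 2).

(-5, -4, 2)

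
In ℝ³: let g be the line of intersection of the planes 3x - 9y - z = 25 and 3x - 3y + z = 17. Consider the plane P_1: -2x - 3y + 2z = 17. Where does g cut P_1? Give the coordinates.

Direction of g: (3, -9, -1) × (3, -3, 1) = (-12, -6, 18).
A point on g: solving the two plane equations with x = -7 gives (-7, -7, 17).
Substitute r = (-7, -7, 17) + t(-12, -6, 18) into the plane: 69 + 78t = 17, so t = -2/3.
Intersection: (-7, -7, 17) + (-2/3)·(-12, -6, 18) = (1, -3, 5).

(1, -3, 5)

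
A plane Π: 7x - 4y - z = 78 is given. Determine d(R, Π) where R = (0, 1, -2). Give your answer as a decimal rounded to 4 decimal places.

n·R − d = (7)·(0) + (-4)·(1) + (-1)·(-2) − 78 = -80; |n| = √66.
Distance = |-80| / √66 = 80/√66 ≈ 9.8473.

9.8473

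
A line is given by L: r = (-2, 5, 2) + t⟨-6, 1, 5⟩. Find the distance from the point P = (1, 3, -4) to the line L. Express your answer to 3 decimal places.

2.946

Taking (-2, 5, 2) on L with direction v = (-6, 1, 5): w = P − (-2, 5, 2) = (3, -2, -6), and w × v = (-4, 21, -9).
Distance = |w × v| / |v| = √538 / √62 ≈ 2.946.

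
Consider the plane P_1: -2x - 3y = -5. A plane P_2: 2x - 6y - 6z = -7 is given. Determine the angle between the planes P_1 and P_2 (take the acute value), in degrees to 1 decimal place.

63.6

cos θ = |n₁·n₂| / (|n₁||n₂|) = |14| / (√13 · √76).
θ = arccos(0.44540) ≈ 63.6°.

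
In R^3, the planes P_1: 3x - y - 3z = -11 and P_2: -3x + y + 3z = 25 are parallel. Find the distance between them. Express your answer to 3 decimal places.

3.212

Rescale P_2 by 1/(-1): 3x - y - 3z = -25. Then distance = |-11 − (-25)| / √19 ≈ 3.212.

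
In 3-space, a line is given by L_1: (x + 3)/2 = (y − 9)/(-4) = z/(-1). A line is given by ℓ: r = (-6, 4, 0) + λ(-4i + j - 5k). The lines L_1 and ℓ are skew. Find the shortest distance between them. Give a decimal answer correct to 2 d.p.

4.61

L_1 has direction (2, -4, -1) through (-3, 9, 0).
Common perpendicular direction n = (2, -4, -1) × (-4, 1, -5) = (21, 14, -14).
With w = (-6, 4, 0) − (-3, 9, 0) = (-3, -5, 0), w · n = -133.
Distance = |w · n| / |n| = |-133| / √833 ≈ 4.61.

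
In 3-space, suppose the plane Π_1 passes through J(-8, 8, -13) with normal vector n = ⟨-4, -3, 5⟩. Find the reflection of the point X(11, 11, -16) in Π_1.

Π_1: n·r = n·J gives -4x - 3y + 5z = -57.
λ = (n·X − d)/|n|² = (-157 − (-57))/50 = -2.
Reflection = X − 2λn = (11, 11, -16) − (-4)·(-4, -3, 5) = (-5, -1, 4).

(-5, -1, 4)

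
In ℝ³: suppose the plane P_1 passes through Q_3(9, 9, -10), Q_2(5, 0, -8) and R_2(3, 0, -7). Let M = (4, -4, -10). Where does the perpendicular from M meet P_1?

Q_3Q_2 = (-4, -9, 2), Q_3R_2 = (-6, -9, 3); a normal to P_1 is Q_3Q_2 × Q_3R_2 = (-9, 0, -18).
Using Q_3: P_1 has equation -9x - 18z = 99.
Foot = M − λn with λ = (n·M − d)/|n|² = (144 − 99)/405 = 1/9.
Foot = (4, -4, -10) − (1/9)·(-9, 0, -18) = (5, -4, -8).

(5, -4, -8)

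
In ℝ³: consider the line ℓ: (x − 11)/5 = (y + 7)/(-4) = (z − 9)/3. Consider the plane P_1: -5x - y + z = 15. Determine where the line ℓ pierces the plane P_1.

ℓ has direction (5, -4, 3) through (11, -7, 9).
Substitute r = (11, -7, 9) + t(5, -4, 3) into the plane: -39 + (-18)t = 15, so t = -3.
Intersection: (11, -7, 9) + (-3)·(5, -4, 3) = (-4, 5, 0).

(-4, 5, 0)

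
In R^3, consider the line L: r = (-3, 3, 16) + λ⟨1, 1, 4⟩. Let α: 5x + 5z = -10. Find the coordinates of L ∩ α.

(-6, 0, 4)

Substitute r = (-3, 3, 16) + t(1, 1, 4) into the plane: 65 + 25t = -10, so t = -3.
Intersection: (-3, 3, 16) + (-3)·(1, 1, 4) = (-6, 0, 4).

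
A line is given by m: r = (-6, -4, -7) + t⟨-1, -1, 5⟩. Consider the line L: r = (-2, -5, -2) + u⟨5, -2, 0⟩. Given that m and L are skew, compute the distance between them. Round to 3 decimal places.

1.797

Common perpendicular direction n = (-1, -1, 5) × (5, -2, 0) = (10, 25, 7).
With w = (-2, -5, -2) − (-6, -4, -7) = (4, -1, 5), w · n = 50.
Distance = |w · n| / |n| = |50| / √774 ≈ 1.797.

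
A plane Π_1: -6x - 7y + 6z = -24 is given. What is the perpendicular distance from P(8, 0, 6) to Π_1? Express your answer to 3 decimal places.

1.091

n·P − d = (-6)·(8) + (-7)·(0) + (6)·(6) − (-24) = 12; |n| = √121.
Distance = |12| / √121 = 12/√121 ≈ 1.091.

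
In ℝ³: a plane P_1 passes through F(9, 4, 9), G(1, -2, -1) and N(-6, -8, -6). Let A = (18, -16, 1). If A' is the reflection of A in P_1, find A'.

(-12, 14, 7)

FG = (-8, -6, -10), FN = (-15, -12, -15); a normal to P_1 is FG × FN = (-30, 30, 6).
Using F: P_1 has equation -30x + 30y + 6z = -96.
λ = (n·A − d)/|n|² = (-1014 − (-96))/1836 = -1/2.
Reflection = A − 2λn = (18, -16, 1) − (-1)·(-30, 30, 6) = (-12, 14, 7).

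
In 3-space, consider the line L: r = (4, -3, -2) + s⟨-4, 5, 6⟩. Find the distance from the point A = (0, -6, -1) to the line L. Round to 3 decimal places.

Taking (4, -3, -2) on L with direction v = (-4, 5, 6): w = A − (4, -3, -2) = (-4, -3, 1), and w × v = (-23, 20, -32).
Distance = |w × v| / |v| = √1953 / √77 ≈ 5.036.

5.036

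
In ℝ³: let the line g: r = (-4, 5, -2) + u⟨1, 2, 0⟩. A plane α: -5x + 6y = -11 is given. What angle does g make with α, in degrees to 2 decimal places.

23.63

sin θ = |n·v| / (|n||v|) = |7| / (√61 · √5) = 0.40082.
θ ≈ 23.63°.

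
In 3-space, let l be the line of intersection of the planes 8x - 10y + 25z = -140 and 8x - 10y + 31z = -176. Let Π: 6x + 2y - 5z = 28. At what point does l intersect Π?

Direction of l: (8, -10, 25) × (8, -10, 31) = (-60, -48, 0).
A point on l: solving the two plane equations with x = -10 gives (-10, -9, -6).
Substitute r = (-10, -9, -6) + t(-60, -48, 0) into the plane: -48 + (-456)t = 28, so t = -1/6.
Intersection: (-10, -9, -6) + (-1/6)·(-60, -48, 0) = (0, -1, -6).

(0, -1, -6)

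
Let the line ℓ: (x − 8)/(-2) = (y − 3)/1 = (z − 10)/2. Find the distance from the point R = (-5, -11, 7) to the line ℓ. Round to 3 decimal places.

19.235

ℓ has direction (-2, 1, 2) through (8, 3, 10).
Taking (8, 3, 10) on ℓ with direction v = (-2, 1, 2): w = R − (8, 3, 10) = (-13, -14, -3), and w × v = (-25, 32, -41).
Distance = |w × v| / |v| = √3330 / √9 ≈ 19.235.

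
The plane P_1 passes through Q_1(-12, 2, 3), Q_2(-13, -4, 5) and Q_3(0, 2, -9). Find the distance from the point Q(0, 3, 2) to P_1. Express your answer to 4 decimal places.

Q_1Q_2 = (-1, -6, 2), Q_1Q_3 = (12, 0, -12); a normal to P_1 is Q_1Q_2 × Q_1Q_3 = (72, 12, 72).
Using Q_1: P_1 has equation 72x + 12y + 72z = -624.
n·Q − d = (72)·(0) + (12)·(3) + (72)·(2) − (-624) = 804; |n| = √10512.
Distance = |804| / √10512 = 804/√10512 ≈ 7.8418.

7.8418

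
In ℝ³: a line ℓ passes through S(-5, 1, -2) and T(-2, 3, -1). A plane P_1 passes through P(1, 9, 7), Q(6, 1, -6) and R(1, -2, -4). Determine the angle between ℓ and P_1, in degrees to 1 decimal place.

18.0

A direction vector for ℓ is T − S = (3, 2, 1).
PQ = (5, -8, -13), PR = (0, -11, -11); a normal to P_1 is PQ × PR = (-55, 55, -55).
Using P: P_1 has equation -55x + 55y - 55z = 55.
sin θ = |n·v| / (|n||v|) = |-110| / (√9075 · √14) = 0.30861.
θ ≈ 18.0°.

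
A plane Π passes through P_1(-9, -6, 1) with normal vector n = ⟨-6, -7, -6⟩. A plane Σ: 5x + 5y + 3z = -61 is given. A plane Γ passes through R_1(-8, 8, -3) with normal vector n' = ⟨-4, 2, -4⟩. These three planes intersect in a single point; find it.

(-8, 0, -7)

Π: n·r = n·P_1 gives -6x - 7y - 6z = 90.
Γ: n'·r = n'·R_1 gives -4x + 2y - 4z = 60.
Solving the 3×3 linear system -6x - 7y - 6z = 90, 5x + 5y + 3z = -61, -4x + 2y - 4z = 60 (e.g. by elimination or Cramer's rule, determinant = -80) gives (-8, 0, -7).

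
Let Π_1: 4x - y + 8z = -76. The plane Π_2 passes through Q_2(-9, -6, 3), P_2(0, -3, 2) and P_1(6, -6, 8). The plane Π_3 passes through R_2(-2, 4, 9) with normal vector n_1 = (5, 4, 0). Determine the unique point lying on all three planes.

Q_2P_2 = (9, 3, -1), Q_2P_1 = (15, 0, 5); a normal to Π_2 is Q_2P_2 × Q_2P_1 = (15, -60, -45).
Using Q_2: Π_2 has equation 15x - 60y - 45z = 90.
Π_3: n_1·r = n_1·R_2 gives 5x + 4y = 6.
Solving the 3×3 linear system 4x - y + 8z = -76, 15x - 60y - 45z = 90, 5x + 4y = 6 (e.g. by elimination or Cramer's rule, determinant = 3825) gives (-2, 4, -8).

(-2, 4, -8)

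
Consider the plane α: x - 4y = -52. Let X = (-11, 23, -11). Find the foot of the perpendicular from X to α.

Foot = X − λn with λ = (n·X − d)/|n|² = (-103 − (-52))/17 = -3.
Foot = (-11, 23, -11) − (-3)·(1, -4, 0) = (-8, 11, -11).

(-8, 11, -11)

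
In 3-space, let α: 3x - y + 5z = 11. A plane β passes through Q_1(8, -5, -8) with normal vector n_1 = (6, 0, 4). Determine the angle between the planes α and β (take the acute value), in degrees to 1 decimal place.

β: n_1·r = n_1·Q_1 gives 6x + 4z = 16.
cos θ = |n₁·n₂| / (|n₁||n₂|) = |38| / (√35 · √52).
θ = arccos(0.89073) ≈ 27.0°.

27.0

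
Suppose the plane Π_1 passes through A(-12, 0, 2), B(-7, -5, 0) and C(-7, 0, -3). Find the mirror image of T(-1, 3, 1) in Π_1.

(-11, -3, -9)

AB = (5, -5, -2), AC = (5, 0, -5); a normal to Π_1 is AB × AC = (25, 15, 25).
Using A: Π_1 has equation 25x + 15y + 25z = -250.
λ = (n·T − d)/|n|² = (45 − (-250))/1475 = 1/5.
Reflection = T − 2λn = (-1, 3, 1) − (2/5)·(25, 15, 25) = (-11, -3, -9).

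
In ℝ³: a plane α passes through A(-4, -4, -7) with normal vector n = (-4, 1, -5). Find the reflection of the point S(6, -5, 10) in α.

α: n·r = n·A gives -4x + y - 5z = 47.
λ = (n·S − d)/|n|² = (-79 − 47)/42 = -3.
Reflection = S − 2λn = (6, -5, 10) − (-6)·(-4, 1, -5) = (-18, 1, -20).

(-18, 1, -20)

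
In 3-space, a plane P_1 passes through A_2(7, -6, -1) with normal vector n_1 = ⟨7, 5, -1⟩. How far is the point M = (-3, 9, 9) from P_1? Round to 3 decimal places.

0.577

P_1: n_1·r = n_1·A_2 gives 7x + 5y - z = 20.
n·M − d = (7)·(-3) + (5)·(9) + (-1)·(9) − 20 = -5; |n| = √75.
Distance = |-5| / √75 = 5/√75 ≈ 0.577.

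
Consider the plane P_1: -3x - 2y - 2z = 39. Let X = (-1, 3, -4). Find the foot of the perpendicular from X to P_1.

(-7, -1, -8)

Foot = X − λn with λ = (n·X − d)/|n|² = (5 − 39)/17 = -2.
Foot = (-1, 3, -4) − (-2)·(-3, -2, -2) = (-7, -1, -8).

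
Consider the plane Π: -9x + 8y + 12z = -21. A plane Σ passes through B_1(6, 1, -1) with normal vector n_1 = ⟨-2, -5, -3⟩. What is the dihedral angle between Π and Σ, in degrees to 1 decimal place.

Σ: n_1·r = n_1·B_1 gives -2x - 5y - 3z = -14.
cos θ = |n₁·n₂| / (|n₁||n₂|) = |-58| / (√289 · √38).
θ = arccos(0.55346) ≈ 56.4°.

56.4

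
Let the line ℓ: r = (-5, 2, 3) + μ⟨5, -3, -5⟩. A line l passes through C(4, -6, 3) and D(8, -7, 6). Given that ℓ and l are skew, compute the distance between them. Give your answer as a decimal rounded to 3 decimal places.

4.017

A direction vector for l is D − C = (4, -1, 3).
Common perpendicular direction n = (5, -3, -5) × (4, -1, 3) = (-14, -35, 7).
With w = (4, -6, 3) − (-5, 2, 3) = (9, -8, 0), w · n = 154.
Distance = |w · n| / |n| = |154| / √1470 ≈ 4.017.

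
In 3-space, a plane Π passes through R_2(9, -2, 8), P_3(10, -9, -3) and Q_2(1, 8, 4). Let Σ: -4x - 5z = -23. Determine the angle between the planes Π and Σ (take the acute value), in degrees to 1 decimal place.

73.0

R_2P_3 = (1, -7, -11), R_2Q_2 = (-8, 10, -4); a normal to Π is R_2P_3 × R_2Q_2 = (138, 92, -46).
Using R_2: Π has equation 138x + 92y - 46z = 690.
cos θ = |n₁·n₂| / (|n₁||n₂|) = |-322| / (√29624 · √41).
θ = arccos(0.29217) ≈ 73.0°.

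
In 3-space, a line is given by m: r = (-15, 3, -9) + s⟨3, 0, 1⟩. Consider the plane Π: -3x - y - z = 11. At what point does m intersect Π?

Substitute r = (-15, 3, -9) + t(3, 0, 1) into the plane: 51 + (-10)t = 11, so t = 4.
Intersection: (-15, 3, -9) + 4·(3, 0, 1) = (-3, 3, -5).

(-3, 3, -5)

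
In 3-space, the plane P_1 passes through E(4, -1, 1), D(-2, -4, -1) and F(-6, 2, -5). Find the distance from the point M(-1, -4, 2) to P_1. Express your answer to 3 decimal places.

ED = (-6, -3, -2), EF = (-10, 3, -6); a normal to P_1 is ED × EF = (24, -16, -48).
Using E: P_1 has equation 24x - 16y - 48z = 64.
n·M − d = (24)·(-1) + (-16)·(-4) + (-48)·(2) − 64 = -120; |n| = √3136.
Distance = |-120| / √3136 = 120/√3136 ≈ 2.143.

2.143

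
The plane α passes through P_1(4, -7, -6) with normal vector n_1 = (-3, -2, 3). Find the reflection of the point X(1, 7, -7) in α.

(-5, 3, -1)

α: n_1·r = n_1·P_1 gives -3x - 2y + 3z = -16.
λ = (n·X − d)/|n|² = (-38 − (-16))/22 = -1.
Reflection = X − 2λn = (1, 7, -7) − (-2)·(-3, -2, 3) = (-5, 3, -1).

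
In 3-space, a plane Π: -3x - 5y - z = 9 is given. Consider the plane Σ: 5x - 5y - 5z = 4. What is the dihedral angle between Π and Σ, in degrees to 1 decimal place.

cos θ = |n₁·n₂| / (|n₁||n₂|) = |15| / (√35 · √75).
θ = arccos(0.29277) ≈ 73.0°.

73.0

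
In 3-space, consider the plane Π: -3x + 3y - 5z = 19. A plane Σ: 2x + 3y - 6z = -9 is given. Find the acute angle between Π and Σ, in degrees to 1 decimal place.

44.0

cos θ = |n₁·n₂| / (|n₁||n₂|) = |33| / (√43 · √49).
θ = arccos(0.71892) ≈ 44.0°.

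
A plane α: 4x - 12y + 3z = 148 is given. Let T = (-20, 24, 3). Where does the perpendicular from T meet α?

Foot = T − λn with λ = (n·T − d)/|n|² = (-359 − 148)/169 = -3.
Foot = (-20, 24, 3) − (-3)·(4, -12, 3) = (-8, -12, 12).

(-8, -12, 12)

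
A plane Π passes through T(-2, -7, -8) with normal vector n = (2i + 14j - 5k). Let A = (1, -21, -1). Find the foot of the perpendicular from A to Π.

(3, -7, -6)

Π: n·r = n·T gives 2x + 14y - 5z = -62.
Foot = A − λn with λ = (n·A − d)/|n|² = (-287 − (-62))/225 = -1.
Foot = (1, -21, -1) − (-1)·(2, 14, -5) = (3, -7, -6).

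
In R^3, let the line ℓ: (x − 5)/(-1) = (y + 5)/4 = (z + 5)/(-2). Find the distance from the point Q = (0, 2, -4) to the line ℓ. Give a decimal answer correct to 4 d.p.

5.4072

ℓ has direction (-1, 4, -2) through (5, -5, -5).
Taking (5, -5, -5) on ℓ with direction v = (-1, 4, -2): w = Q − (5, -5, -5) = (-5, 7, 1), and w × v = (-18, -11, -13).
Distance = |w × v| / |v| = √614 / √21 ≈ 5.4072.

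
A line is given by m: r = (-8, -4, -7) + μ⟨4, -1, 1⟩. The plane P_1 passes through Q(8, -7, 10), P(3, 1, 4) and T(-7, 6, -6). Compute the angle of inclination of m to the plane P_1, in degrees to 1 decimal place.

QP = (-5, 8, -6), QT = (-15, 13, -16); a normal to P_1 is QP × QT = (-50, 10, 55).
Using Q: P_1 has equation -50x + 10y + 55z = 80.
sin θ = |n·v| / (|n||v|) = |-155| / (√5625 · √18) = 0.48712.
θ ≈ 29.2°.

29.2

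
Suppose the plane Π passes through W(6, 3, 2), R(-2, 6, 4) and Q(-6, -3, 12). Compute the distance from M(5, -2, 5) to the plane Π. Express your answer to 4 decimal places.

WR = (-8, 3, 2), WQ = (-12, -6, 10); a normal to Π is WR × WQ = (42, 56, 84).
Using W: Π has equation 42x + 56y + 84z = 588.
n·M − d = (42)·(5) + (56)·(-2) + (84)·(5) − 588 = -70; |n| = √11956.
Distance = |-70| / √11956 = 70/√11956 ≈ 0.6402.

0.6402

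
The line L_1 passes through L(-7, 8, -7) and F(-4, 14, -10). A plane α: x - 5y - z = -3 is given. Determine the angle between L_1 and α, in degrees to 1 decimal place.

38.9

A direction vector for L_1 is F − L = (3, 6, -3).
sin θ = |n·v| / (|n||v|) = |-24| / (√27 · √54) = 0.62854.
θ ≈ 38.9°.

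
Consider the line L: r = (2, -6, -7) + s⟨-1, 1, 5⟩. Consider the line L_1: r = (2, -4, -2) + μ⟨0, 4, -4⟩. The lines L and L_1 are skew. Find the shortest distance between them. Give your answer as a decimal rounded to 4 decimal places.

Common perpendicular direction n = (-1, 1, 5) × (0, 4, -4) = (-24, -4, -4).
With w = (2, -4, -2) − (2, -6, -7) = (0, 2, 5), w · n = -28.
Distance = |w · n| / |n| = |-28| / √608 ≈ 1.1355.

1.1355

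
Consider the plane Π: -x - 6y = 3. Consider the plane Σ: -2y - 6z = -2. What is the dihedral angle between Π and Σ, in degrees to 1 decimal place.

71.8

cos θ = |n₁·n₂| / (|n₁||n₂|) = |12| / (√37 · √40).
θ = arccos(0.31193) ≈ 71.8°.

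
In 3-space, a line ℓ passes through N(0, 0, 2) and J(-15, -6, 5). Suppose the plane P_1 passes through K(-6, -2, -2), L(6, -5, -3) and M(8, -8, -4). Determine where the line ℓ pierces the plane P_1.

A direction vector for ℓ is J − N = (-15, -6, 3).
KL = (12, -3, -1), KM = (14, -6, -2); a normal to P_1 is KL × KM = (0, 10, -30).
Using K: P_1 has equation 10y - 30z = 40.
Substitute r = (0, 0, 2) + t(-15, -6, 3) into the plane: -60 + (-150)t = 40, so t = -2/3.
Intersection: (0, 0, 2) + (-2/3)·(-15, -6, 3) = (10, 4, 0).

(10, 4, 0)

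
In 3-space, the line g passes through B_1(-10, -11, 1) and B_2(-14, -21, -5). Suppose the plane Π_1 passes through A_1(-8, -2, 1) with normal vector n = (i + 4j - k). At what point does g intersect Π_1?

A direction vector for g is B_2 − B_1 = (-4, -10, -6).
Π_1: n·r = n·A_1 gives x + 4y - z = -17.
Substitute r = (-10, -11, 1) + t(-4, -10, -6) into the plane: -55 + (-38)t = -17, so t = -1.
Intersection: (-10, -11, 1) + (-1)·(-4, -10, -6) = (-6, -1, 7).

(-6, -1, 7)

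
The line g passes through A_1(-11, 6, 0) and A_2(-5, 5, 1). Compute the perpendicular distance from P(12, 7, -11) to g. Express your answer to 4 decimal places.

A direction vector for g is A_2 − A_1 = (6, -1, 1).
Taking (-11, 6, 0) on g with direction v = (6, -1, 1): w = P − (-11, 6, 0) = (23, 1, -11), and w × v = (-10, -89, -29).
Distance = |w × v| / |v| = √8862 / √38 ≈ 15.2712.

15.2712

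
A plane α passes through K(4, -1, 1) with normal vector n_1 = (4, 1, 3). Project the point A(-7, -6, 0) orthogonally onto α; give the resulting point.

(1, -4, 6)

α: n_1·r = n_1·K gives 4x + y + 3z = 18.
Foot = A − λn with λ = (n·A − d)/|n|² = (-34 − 18)/26 = -2.
Foot = (-7, -6, 0) − (-2)·(4, 1, 3) = (1, -4, 6).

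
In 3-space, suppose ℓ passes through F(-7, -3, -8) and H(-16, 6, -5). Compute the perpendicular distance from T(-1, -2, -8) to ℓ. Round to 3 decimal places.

A direction vector for ℓ is H − F = (-9, 9, 3).
Taking (-7, -3, -8) on ℓ with direction v = (-9, 9, 3): w = T − (-7, -3, -8) = (6, 1, 0), and w × v = (3, -18, 63).
Distance = |w × v| / |v| = √4302 / √171 ≈ 5.016.

5.016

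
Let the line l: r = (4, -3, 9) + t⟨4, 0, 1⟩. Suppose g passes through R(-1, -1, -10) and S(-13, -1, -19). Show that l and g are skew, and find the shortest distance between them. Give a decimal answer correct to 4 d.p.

A direction vector for g is S − R = (-12, 0, -9).
Common perpendicular direction n = (4, 0, 1) × (-12, 0, -9) = (0, 24, 0).
With w = (-1, -1, -10) − (4, -3, 9) = (-5, 2, -19), w · n = 48.
Since n ≠ 0 the lines are not parallel, and w · n = 48 ≠ 0 so they do not intersect; hence they are skew.
Distance = |w · n| / |n| = |48| / √576 ≈ 2.0000.

2.0000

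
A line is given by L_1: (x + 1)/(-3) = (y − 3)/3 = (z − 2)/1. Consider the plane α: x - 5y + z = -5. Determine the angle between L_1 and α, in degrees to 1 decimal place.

L_1 has direction (-3, 3, 1) through (-1, 3, 2).
sin θ = |n·v| / (|n||v|) = |-17| / (√27 · √19) = 0.75057.
θ ≈ 48.6°.

48.6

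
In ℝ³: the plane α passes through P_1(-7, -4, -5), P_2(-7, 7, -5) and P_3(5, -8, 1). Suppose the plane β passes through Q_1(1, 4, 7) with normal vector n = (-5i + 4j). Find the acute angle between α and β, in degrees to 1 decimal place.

69.6

P_1P_2 = (0, 11, 0), P_1P_3 = (12, -4, 6); a normal to α is P_1P_2 × P_1P_3 = (66, 0, -132).
Using P_1: α has equation 66x - 132z = 198.
β: n·r = n·Q_1 gives -5x + 4y = 11.
cos θ = |n₁·n₂| / (|n₁||n₂|) = |-330| / (√21780 · √41).
θ = arccos(0.34922) ≈ 69.6°.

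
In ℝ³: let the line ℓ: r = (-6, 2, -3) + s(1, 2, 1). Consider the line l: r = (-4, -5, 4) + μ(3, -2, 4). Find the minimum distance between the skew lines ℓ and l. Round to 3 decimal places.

Common perpendicular direction n = (1, 2, 1) × (3, -2, 4) = (10, -1, -8).
With w = (-4, -5, 4) − (-6, 2, -3) = (2, -7, 7), w · n = -29.
Distance = |w · n| / |n| = |-29| / √165 ≈ 2.258.

2.258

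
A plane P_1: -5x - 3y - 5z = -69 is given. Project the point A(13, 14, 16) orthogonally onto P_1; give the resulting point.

Foot = A − λn with λ = (n·A − d)/|n|² = (-187 − (-69))/59 = -2.
Foot = (13, 14, 16) − (-2)·(-5, -3, -5) = (3, 8, 6).

(3, 8, 6)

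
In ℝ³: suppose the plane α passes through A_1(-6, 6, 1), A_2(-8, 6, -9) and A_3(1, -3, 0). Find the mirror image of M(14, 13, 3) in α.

(-16, -11, 9)

A_1A_2 = (-2, 0, -10), A_1A_3 = (7, -9, -1); a normal to α is A_1A_2 × A_1A_3 = (-90, -72, 18).
Using A_1: α has equation -90x - 72y + 18z = 126.
λ = (n·M − d)/|n|² = (-2142 − 126)/13608 = -1/6.
Reflection = M − 2λn = (14, 13, 3) − (-1/3)·(-90, -72, 18) = (-16, -11, 9).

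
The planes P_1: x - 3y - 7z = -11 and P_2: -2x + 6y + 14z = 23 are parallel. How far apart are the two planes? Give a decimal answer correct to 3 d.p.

Rescale P_2 by 1/(-2): x - 3y - 7z = -23/2. Then distance = |-11 − (-23/2)| / √59 ≈ 0.065.

0.065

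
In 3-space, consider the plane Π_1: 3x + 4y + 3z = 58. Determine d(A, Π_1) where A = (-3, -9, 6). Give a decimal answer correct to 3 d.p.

n·A − d = (3)·(-3) + (4)·(-9) + (3)·(6) − 58 = -85; |n| = √34.
Distance = |-85| / √34 = 85/√34 ≈ 14.577.

14.577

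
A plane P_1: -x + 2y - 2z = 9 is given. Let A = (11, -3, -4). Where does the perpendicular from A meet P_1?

Foot = A − λn with λ = (n·A − d)/|n|² = (-9 − 9)/9 = -2.
Foot = (11, -3, -4) − (-2)·(-1, 2, -2) = (9, 1, -8).

(9, 1, -8)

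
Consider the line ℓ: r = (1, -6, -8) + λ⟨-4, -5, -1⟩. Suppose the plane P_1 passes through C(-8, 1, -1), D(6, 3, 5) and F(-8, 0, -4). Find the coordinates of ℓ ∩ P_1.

(5, -1, -7)

CD = (14, 2, 6), CF = (0, -1, -3); a normal to P_1 is CD × CF = (0, 42, -14).
Using C: P_1 has equation 42y - 14z = 56.
Substitute r = (1, -6, -8) + t(-4, -5, -1) into the plane: -140 + (-196)t = 56, so t = -1.
Intersection: (1, -6, -8) + (-1)·(-4, -5, -1) = (5, -1, -7).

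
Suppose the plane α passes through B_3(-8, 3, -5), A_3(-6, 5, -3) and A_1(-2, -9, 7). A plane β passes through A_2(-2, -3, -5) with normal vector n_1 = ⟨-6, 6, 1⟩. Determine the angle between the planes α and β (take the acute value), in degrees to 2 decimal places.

B_3A_3 = (2, 2, 2), B_3A_1 = (6, -12, 12); a normal to α is B_3A_3 × B_3A_1 = (48, -12, -36).
Using B_3: α has equation 48x - 12y - 36z = -240.
β: n_1·r = n_1·A_2 gives -6x + 6y + z = -11.
cos θ = |n₁·n₂| / (|n₁||n₂|) = |-396| / (√3744 · √73).
θ = arccos(0.75747) ≈ 40.76°.

40.76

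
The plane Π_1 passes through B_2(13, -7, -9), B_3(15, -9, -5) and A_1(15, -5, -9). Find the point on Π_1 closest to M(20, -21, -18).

(10, -11, -8)

B_2B_3 = (2, -2, 4), B_2A_1 = (2, 2, 0); a normal to Π_1 is B_2B_3 × B_2A_1 = (-8, 8, 8).
Using B_2: Π_1 has equation -8x + 8y + 8z = -232.
Foot = M − λn with λ = (n·M − d)/|n|² = (-472 − (-232))/192 = -5/4.
Foot = (20, -21, -18) − (-5/4)·(-8, 8, 8) = (10, -11, -8).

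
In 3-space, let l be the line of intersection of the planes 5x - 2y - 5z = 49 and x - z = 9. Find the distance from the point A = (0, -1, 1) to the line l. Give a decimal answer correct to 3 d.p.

Direction of l: (5, -2, -5) × (1, 0, -1) = (2, 0, 2).
A point on l: solving the two plane equations with x = 6 gives (6, -2, -3).
Taking (6, -2, -3) on l with direction v = (2, 0, 2): w = A − (6, -2, -3) = (-6, 1, 4), and w × v = (2, 20, -2).
Distance = |w × v| / |v| = √408 / √8 ≈ 7.141.

7.141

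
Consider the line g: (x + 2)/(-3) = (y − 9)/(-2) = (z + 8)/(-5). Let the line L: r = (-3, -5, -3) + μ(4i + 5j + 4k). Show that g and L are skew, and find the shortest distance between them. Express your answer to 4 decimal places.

2.9925

g has direction (-3, -2, -5) through (-2, 9, -8).
Common perpendicular direction n = (-3, -2, -5) × (4, 5, 4) = (17, -8, -7).
With w = (-3, -5, -3) − (-2, 9, -8) = (-1, -14, 5), w · n = 60.
Since n ≠ 0 the lines are not parallel, and w · n = 60 ≠ 0 so they do not intersect; hence they are skew.
Distance = |w · n| / |n| = |60| / √402 ≈ 2.9925.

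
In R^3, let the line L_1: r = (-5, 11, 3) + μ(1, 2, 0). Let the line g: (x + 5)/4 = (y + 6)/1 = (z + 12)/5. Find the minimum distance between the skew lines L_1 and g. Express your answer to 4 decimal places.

g has direction (4, 1, 5) through (-5, -6, -12).
Common perpendicular direction n = (1, 2, 0) × (4, 1, 5) = (10, -5, -7).
With w = (-5, -6, -12) − (-5, 11, 3) = (0, -17, -15), w · n = 190.
Distance = |w · n| / |n| = |190| / √174 ≈ 14.4039.

14.4039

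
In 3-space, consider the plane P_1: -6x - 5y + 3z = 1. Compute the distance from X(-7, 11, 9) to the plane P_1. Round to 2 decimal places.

1.55

n·X − d = (-6)·(-7) + (-5)·(11) + (3)·(9) − 1 = 13; |n| = √70.
Distance = |13| / √70 = 13/√70 ≈ 1.55.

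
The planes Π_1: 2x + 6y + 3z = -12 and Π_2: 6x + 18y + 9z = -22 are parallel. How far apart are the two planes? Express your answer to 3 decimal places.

0.667

Rescale Π_2 by 1/3: 2x + 6y + 3z = -22/3. Then distance = |-12 − (-22/3)| / √49 ≈ 0.667.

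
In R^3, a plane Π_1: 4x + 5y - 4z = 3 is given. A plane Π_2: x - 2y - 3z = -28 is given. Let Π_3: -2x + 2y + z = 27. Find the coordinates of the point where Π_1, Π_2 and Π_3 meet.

Solving the 3×3 linear system 4x + 5y - 4z = 3, x - 2y - 3z = -28, -2x + 2y + z = 27 (e.g. by elimination or Cramer's rule, determinant = 49) gives (-5, 7, 3).

(-5, 7, 3)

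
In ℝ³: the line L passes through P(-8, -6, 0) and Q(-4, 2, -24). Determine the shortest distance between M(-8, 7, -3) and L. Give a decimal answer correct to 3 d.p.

11.436

A direction vector for L is Q − P = (4, 8, -24).
Taking (-8, -6, 0) on L with direction v = (4, 8, -24): w = M − (-8, -6, 0) = (0, 13, -3), and w × v = (-288, -12, -52).
Distance = |w × v| / |v| = √85792 / √656 ≈ 11.436.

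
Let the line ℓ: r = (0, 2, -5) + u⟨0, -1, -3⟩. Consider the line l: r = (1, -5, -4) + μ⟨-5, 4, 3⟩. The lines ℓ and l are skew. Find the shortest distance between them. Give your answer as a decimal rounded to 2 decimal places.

5.55

Common perpendicular direction n = (0, -1, -3) × (-5, 4, 3) = (9, 15, -5).
With w = (1, -5, -4) − (0, 2, -5) = (1, -7, 1), w · n = -101.
Distance = |w · n| / |n| = |-101| / √331 ≈ 5.55.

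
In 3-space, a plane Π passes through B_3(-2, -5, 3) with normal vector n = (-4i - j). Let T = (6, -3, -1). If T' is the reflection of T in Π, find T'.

(-10, -7, -1)

Π: n·r = n·B_3 gives -4x - y = 13.
λ = (n·T − d)/|n|² = (-21 − 13)/17 = -2.
Reflection = T − 2λn = (6, -3, -1) − (-4)·(-4, -1, 0) = (-10, -7, -1).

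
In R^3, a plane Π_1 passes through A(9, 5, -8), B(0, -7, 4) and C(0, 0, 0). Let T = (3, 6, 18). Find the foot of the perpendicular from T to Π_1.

AB = (-9, -12, 12), AC = (-9, -5, 8); a normal to Π_1 is AB × AC = (-36, -36, -63).
Using A: Π_1 has equation -36x - 36y - 63z = 0.
Foot = T − λn with λ = (n·T − d)/|n|² = (-1458 − 0)/6561 = -2/9.
Foot = (3, 6, 18) − (-2/9)·(-36, -36, -63) = (-5, -2, 4).

(-5, -2, 4)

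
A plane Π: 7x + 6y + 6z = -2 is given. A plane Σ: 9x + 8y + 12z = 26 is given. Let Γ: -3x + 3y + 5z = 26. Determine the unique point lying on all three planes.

Solving the 3×3 linear system 7x + 6y + 6z = -2, 9x + 8y + 12z = 26, -3x + 3y + 5z = 26 (e.g. by elimination or Cramer's rule, determinant = -152) gives (-2, -5, 7).

(-2, -5, 7)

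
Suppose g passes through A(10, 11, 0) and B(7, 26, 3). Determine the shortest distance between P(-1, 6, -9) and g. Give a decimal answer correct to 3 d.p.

14.402

A direction vector for g is B − A = (-3, 15, 3).
Taking (10, 11, 0) on g with direction v = (-3, 15, 3): w = P − (10, 11, 0) = (-11, -5, -9), and w × v = (120, 60, -180).
Distance = |w × v| / |v| = √50400 / √243 ≈ 14.402.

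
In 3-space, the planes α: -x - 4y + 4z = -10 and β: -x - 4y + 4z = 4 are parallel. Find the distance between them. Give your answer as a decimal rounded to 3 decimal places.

Same normal n = (-1, -4, 4) with |n| = √33; distance = |-10 − 4| / |n| = 14/√33 ≈ 2.437.

2.437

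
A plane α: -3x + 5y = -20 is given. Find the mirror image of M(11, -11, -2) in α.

λ = (n·M − d)/|n|² = (-88 − (-20))/34 = -2.
Reflection = M − 2λn = (11, -11, -2) − (-4)·(-3, 5, 0) = (-1, 9, -2).

(-1, 9, -2)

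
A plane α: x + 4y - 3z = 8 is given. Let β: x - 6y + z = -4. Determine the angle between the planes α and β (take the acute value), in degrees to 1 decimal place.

cos θ = |n₁·n₂| / (|n₁||n₂|) = |-26| / (√26 · √38).
θ = arccos(0.82717) ≈ 34.2°.

34.2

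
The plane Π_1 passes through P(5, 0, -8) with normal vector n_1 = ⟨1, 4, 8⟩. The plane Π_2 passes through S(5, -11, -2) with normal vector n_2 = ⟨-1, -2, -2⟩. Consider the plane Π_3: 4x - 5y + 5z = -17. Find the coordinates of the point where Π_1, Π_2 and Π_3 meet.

(-3, -4, -5)

Π_1: n_1·r = n_1·P gives x + 4y + 8z = -59.
Π_2: n_2·r = n_2·S gives -x - 2y - 2z = 21.
Solving the 3×3 linear system x + 4y + 8z = -59, -x - 2y - 2z = 21, 4x - 5y + 5z = -17 (e.g. by elimination or Cramer's rule, determinant = 72) gives (-3, -4, -5).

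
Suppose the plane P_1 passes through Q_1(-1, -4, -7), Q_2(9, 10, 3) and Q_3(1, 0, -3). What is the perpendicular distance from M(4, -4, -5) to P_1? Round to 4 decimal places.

Q_1Q_2 = (10, 14, 10), Q_1Q_3 = (2, 4, 4); a normal to P_1 is Q_1Q_2 × Q_1Q_3 = (16, -20, 12).
Using Q_1: P_1 has equation 16x - 20y + 12z = -20.
n·M − d = (16)·(4) + (-20)·(-4) + (12)·(-5) − (-20) = 104; |n| = √800.
Distance = |104| / √800 = 104/√800 ≈ 3.6770.

3.6770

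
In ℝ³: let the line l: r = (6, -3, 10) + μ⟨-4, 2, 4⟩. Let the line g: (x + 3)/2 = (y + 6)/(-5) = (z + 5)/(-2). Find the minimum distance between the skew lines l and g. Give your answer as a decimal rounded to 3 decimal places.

16.971

g has direction (2, -5, -2) through (-3, -6, -5).
Common perpendicular direction n = (-4, 2, 4) × (2, -5, -2) = (16, 0, 16).
With w = (-3, -6, -5) − (6, -3, 10) = (-9, -3, -15), w · n = -384.
Distance = |w · n| / |n| = |-384| / √512 ≈ 16.971.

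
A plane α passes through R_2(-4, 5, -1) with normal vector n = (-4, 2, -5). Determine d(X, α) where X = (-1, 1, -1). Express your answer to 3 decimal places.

2.981

α: n·r = n·R_2 gives -4x + 2y - 5z = 31.
n·X − d = (-4)·(-1) + (2)·(1) + (-5)·(-1) − 31 = -20; |n| = √45.
Distance = |-20| / √45 = 20/√45 ≈ 2.981.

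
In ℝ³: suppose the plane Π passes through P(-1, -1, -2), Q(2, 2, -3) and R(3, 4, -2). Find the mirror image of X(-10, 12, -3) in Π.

PQ = (3, 3, -1), PR = (4, 5, 0); a normal to Π is PQ × PR = (5, -4, 3).
Using P: Π has equation 5x - 4y + 3z = -7.
λ = (n·X − d)/|n|² = (-107 − (-7))/50 = -2.
Reflection = X − 2λn = (-10, 12, -3) − (-4)·(5, -4, 3) = (10, -4, 9).

(10, -4, 9)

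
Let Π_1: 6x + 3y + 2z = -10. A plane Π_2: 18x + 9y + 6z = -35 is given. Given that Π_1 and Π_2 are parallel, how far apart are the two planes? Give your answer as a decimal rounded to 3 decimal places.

Rescale Π_2 by 1/3: 6x + 3y + 2z = -35/3. Then distance = |-10 − (-35/3)| / √49 ≈ 0.238.

0.238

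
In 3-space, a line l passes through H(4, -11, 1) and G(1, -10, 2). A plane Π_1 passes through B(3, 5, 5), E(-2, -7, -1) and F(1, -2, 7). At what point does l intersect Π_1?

A direction vector for l is G − H = (-3, 1, 1).
BE = (-5, -12, -6), BF = (-2, -7, 2); a normal to Π_1 is BE × BF = (-66, 22, 11).
Using B: Π_1 has equation -66x + 22y + 11z = -33.
Substitute r = (4, -11, 1) + t(-3, 1, 1) into the plane: -495 + 231t = -33, so t = 2.
Intersection: (4, -11, 1) + 2·(-3, 1, 1) = (-2, -9, 3).

(-2, -9, 3)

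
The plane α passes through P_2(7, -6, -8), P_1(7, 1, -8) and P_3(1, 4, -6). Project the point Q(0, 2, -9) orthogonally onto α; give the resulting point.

(1, 2, -6)

P_2P_1 = (0, 7, 0), P_2P_3 = (-6, 10, 2); a normal to α is P_2P_1 × P_2P_3 = (14, 0, 42).
Using P_2: α has equation 14x + 42z = -238.
Foot = Q − λn with λ = (n·Q − d)/|n|² = (-378 − (-238))/1960 = -1/14.
Foot = (0, 2, -9) − (-1/14)·(14, 0, 42) = (1, 2, -6).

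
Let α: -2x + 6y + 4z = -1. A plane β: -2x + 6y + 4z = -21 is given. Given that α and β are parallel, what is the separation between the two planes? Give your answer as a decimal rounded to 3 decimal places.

2.673

Same normal n = (-2, 6, 4) with |n| = √56; distance = |-1 − (-21)| / |n| = 20/√56 ≈ 2.673.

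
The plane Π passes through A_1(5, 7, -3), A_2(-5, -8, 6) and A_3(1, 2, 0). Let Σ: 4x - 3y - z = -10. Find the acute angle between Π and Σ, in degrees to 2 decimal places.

61.91

A_1A_2 = (-10, -15, 9), A_1A_3 = (-4, -5, 3); a normal to Π is A_1A_2 × A_1A_3 = (0, -6, -10).
Using A_1: Π has equation -6y - 10z = -12.
cos θ = |n₁·n₂| / (|n₁||n₂|) = |28| / (√136 · √26).
θ = arccos(0.47087) ≈ 61.91°.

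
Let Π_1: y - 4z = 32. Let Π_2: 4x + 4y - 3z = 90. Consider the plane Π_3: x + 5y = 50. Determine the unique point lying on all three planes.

Solving the 3×3 linear system y - 4z = 32, 4x + 4y - 3z = 90, x + 5y = 50 (e.g. by elimination or Cramer's rule, determinant = -67) gives (10, 8, -6).

(10, 8, -6)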